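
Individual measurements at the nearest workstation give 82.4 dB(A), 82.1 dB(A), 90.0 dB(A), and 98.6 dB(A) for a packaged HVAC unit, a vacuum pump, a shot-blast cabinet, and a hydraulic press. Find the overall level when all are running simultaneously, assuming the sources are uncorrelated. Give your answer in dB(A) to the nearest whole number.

Incoherent sources combine by intensity addition: L_total = 10·log₁₀(Σ 10^(L_i/10)).
Σ 10^(L/10) = 10^(82.4/10) + 10^(82.1/10) + 10^(90.0/10) + 10^(98.6/10) = 8.580e+09.
L_total = 10·log₁₀(8.580e+09) = 99.34 dB(A).

99 dB(A)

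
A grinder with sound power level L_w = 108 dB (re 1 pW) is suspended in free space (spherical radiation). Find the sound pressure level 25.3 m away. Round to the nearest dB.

L_p = L_w − 10·log₁₀(4π·r²) with r = 25.3 m.
4π·r² = 8044 m², 10·log₁₀ of that is 39.055 dB.
L_p = 108 − 39.055 = 68.95 dB.

69 dB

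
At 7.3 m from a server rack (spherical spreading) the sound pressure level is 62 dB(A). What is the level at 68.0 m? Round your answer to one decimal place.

Spherical spreading from a point source gives a 20·log₁₀(r₂/r₁) drop.
L₂ = 62 − 20·log₁₀(68.0/7.3) = 62 − 19.384 = 42.62 dB(A).

42.6 dB(A)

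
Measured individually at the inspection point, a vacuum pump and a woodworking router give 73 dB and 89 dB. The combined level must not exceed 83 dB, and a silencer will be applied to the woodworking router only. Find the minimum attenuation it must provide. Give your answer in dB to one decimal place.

6.5 dB

The untreated sources together contribute 10^(73/10) = 1.995e+07, i.e. 73.00 dB.
To meet 83 dB overall, the treated woodworking router may contribute at most 10^(83/10) − 1.995e+07 = 1.796e+08, i.e. 82.54 dB.
So the woodworking router must be reduced from 89 to 82.54 dB: IL = 6.46 dB.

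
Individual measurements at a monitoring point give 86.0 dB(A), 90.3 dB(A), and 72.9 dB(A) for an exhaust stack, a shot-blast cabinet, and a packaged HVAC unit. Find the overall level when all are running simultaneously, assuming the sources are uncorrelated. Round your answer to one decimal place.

For uncorrelated sources the intensities add, so convert each level to linear form, sum, and take 10·log₁₀ of the total.
Σ 10^(L/10) = 10^(86.0/10) + 10^(90.3/10) + 10^(72.9/10) = 1.489e+09.
L_total = 10·log₁₀(1.489e+09) = 91.73 dB(A).

91.7 dB(A)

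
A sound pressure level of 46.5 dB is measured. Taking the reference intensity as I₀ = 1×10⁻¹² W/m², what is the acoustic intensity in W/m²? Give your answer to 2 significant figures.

L = 10·log₁₀(I/I₀) ⇒ I = I₀·10^(L/10) = 10⁻¹² × 10^4.65.

4.5e-08 W/m²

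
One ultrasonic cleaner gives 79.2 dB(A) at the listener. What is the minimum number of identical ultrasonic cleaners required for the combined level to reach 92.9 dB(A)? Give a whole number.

Need L₁ + 10·log₁₀ N ≥ 92.9, i.e. log₁₀ N ≥ 1.37.
N ≥ 10^(13.7/10) = 23.442, so N = 24.

24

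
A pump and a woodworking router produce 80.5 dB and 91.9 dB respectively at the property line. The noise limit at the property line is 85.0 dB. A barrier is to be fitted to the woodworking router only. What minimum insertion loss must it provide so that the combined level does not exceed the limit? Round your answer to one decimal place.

8.8 dB

The untreated sources together contribute 10^(80.5/10) = 1.122e+08, i.e. 80.50 dB.
To meet 85.0 dB overall, the treated woodworking router may contribute at most 10^(85.0/10) − 1.122e+08 = 2.040e+08, i.e. 83.10 dB.
So the woodworking router must be reduced from 91.9 to 83.10 dB: IL = 8.80 dB.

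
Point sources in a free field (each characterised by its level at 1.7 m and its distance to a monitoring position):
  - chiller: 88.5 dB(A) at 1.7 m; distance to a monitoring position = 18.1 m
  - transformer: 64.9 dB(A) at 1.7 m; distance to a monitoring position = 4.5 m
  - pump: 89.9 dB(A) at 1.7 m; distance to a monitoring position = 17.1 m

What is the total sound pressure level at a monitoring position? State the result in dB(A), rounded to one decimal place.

72.1 dB(A)

Apply inverse-square spreading to bring every level to the receiver, then sum 10^(L/10).
chiller: 88.5 − 20·log₁₀(18.1/1.7) = 88.5 − 20.54 = 67.96 dB(A).
transformer: 64.9 − 20·log₁₀(4.5/1.7) = 64.9 − 8.46 = 56.44 dB(A).
pump: 89.9 − 20·log₁₀(17.1/1.7) = 89.9 − 20.05 = 69.85 dB(A).
Σ 10^(L/10) = 1.634e+07 → L_total = 10·log₁₀(1.634e+07) = 72.13 dB(A).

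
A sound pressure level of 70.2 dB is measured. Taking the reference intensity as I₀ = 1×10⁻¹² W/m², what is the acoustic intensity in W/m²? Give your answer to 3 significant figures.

1.05e-05 W/m²

I = I₀·10^(L/10) = 10⁻¹² × 10^(70.2/10) = 10^(-4.980).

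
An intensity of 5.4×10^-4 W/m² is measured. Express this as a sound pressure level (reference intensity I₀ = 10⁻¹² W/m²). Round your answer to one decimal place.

87.3 dB

I/I₀ = 5.4×10^-4/10⁻¹² = 5.4×10^8, and L = 10·log₁₀(I/I₀).
L = 10·(0.7324 + 8) = 87.32 dB.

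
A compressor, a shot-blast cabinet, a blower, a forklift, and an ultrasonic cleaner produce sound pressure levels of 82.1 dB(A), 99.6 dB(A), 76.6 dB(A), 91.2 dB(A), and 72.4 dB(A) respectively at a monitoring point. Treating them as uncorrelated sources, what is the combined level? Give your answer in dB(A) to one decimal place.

Incoherent sources combine by intensity addition: L_total = 10·log₁₀(Σ 10^(L_i/10)).
Σ 10^(L/10) = 10^(82.1/10) + 10^(99.6/10) + 10^(76.6/10) + 10^(91.2/10) + 10^(72.4/10) = 1.066e+10.
L_total = 10·log₁₀(1.066e+10) = 100.28 dB(A).

100.3 dB(A)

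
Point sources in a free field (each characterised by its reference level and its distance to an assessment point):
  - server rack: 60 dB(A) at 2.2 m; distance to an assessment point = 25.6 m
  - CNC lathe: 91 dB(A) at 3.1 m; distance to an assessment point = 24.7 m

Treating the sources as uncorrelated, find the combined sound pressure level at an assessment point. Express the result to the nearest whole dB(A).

73 dB(A)

Apply inverse-square spreading to bring every level to the receiver, then sum 10^(L/10).
server rack: 60 − 20·log₁₀(25.6/2.2) = 60 − 21.32 = 38.68 dB(A).
CNC lathe: 91 − 20·log₁₀(24.7/3.1) = 91 − 18.03 = 72.97 dB(A).
Σ 10^(L/10) = 1.984e+07 → L_total = 10·log₁₀(1.984e+07) = 72.97 dB(A).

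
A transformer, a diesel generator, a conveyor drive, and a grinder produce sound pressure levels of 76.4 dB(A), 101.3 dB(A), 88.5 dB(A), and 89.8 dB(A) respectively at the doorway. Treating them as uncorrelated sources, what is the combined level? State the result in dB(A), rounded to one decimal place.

Incoherent sources combine by intensity addition: L_total = 10·log₁₀(Σ 10^(L_i/10)).
Σ 10^(L/10) = 10^(76.4/10) + 10^(101.3/10) + 10^(88.5/10) + 10^(89.8/10) = 1.520e+10.
L_total = 10·log₁₀(1.520e+10) = 101.82 dB(A).

101.8 dB(A)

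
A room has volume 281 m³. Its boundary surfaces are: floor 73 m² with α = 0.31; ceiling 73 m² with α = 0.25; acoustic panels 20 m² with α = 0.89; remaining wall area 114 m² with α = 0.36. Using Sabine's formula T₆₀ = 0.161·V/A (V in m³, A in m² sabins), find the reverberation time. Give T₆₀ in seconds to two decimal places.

Summing Sᵢαᵢ: 73·0.31 + 73·0.25 + 20·0.89 + 114·0.36 = 99.72 m².
T₆₀ = 0.161 × 281 / 99.72 = 0.454 s.

0.45 s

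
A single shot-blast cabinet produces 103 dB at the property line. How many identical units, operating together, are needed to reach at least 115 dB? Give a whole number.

16

Need L₁ + 10·log₁₀ N ≥ 115, i.e. log₁₀ N ≥ 1.20.
N ≥ 10^(12.0/10) = 15.849, so N = 16.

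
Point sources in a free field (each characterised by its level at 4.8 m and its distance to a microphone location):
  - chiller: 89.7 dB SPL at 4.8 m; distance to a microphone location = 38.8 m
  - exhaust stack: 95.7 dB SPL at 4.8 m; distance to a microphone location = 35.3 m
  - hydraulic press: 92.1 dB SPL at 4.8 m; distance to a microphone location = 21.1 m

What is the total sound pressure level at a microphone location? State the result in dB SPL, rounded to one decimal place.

82.2 dB SPL

Propagate each source to the receiver with L = L_ref − 20·log₁₀(r/r_ref), then add intensities.
chiller: 89.7 − 20·log₁₀(38.8/4.8) = 89.7 − 18.15 = 71.55 dB SPL.
exhaust stack: 95.7 − 20·log₁₀(35.3/4.8) = 95.7 − 17.33 = 78.37 dB SPL.
hydraulic press: 92.1 − 20·log₁₀(21.1/4.8) = 92.1 − 12.86 = 79.24 dB SPL.
Σ 10^(L/10) = 1.669e+08 → L_total = 10·log₁₀(1.669e+08) = 82.22 dB SPL.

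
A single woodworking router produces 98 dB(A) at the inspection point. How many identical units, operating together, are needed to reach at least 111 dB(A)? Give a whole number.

Need L₁ + 10·log₁₀ N ≥ 111, i.e. log₁₀ N ≥ 1.30.
N ≥ 10^(13.0/10) = 19.953, so N = 20.

20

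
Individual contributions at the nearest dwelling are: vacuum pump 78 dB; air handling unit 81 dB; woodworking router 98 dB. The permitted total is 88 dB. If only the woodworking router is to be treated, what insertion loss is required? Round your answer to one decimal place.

11.5 dB

The untreated sources together contribute 10^(78/10) + 10^(81/10) = 1.890e+08, i.e. 82.76 dB.
The limit corresponds to 10^(88/10) = 6.310e+08; subtracting the fixed part leaves 4.420e+08 for the woodworking router, i.e. 86.45 dB.
Required insertion loss = 98 − 86.45 = 11.55 dB.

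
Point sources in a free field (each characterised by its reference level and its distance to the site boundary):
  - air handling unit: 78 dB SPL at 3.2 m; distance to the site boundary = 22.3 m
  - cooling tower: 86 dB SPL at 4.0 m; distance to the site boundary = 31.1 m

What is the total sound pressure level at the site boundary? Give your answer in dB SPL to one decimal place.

69.0 dB SPL

Apply inverse-square spreading to bring every level to the receiver, then sum 10^(L/10).
air handling unit: 78 − 20·log₁₀(22.3/3.2) = 78 − 16.86 = 61.14 dB SPL.
cooling tower: 86 − 20·log₁₀(31.1/4.0) = 86 − 17.81 = 68.19 dB SPL.
Σ 10^(L/10) = 7.885e+06 → L_total = 10·log₁₀(7.885e+06) = 68.97 dB SPL.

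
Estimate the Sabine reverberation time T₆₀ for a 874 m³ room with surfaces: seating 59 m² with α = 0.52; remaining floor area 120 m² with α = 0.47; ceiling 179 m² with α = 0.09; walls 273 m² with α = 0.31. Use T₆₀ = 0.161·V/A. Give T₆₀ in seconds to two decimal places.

0.75 s

Total absorption A = 59·0.52 + 120·0.47 + 179·0.09 + 273·0.31 = 187.82 m² sabins.
T₆₀ = 0.161 × 874 / 187.82 = 0.749 s.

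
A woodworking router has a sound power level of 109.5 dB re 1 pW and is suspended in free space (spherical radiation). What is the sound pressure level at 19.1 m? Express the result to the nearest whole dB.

L_p = L_w − 10·log₁₀(4π·r²) with r = 19.1 m.
4π·r² = 4584 m², 10·log₁₀ of that is 36.613 dB.
L_p = 109.5 − 36.613 = 72.89 dB.

73 dB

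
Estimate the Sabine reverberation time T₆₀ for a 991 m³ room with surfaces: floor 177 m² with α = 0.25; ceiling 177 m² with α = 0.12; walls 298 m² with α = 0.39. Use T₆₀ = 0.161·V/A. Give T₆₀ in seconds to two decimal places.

0.88 s

Summing Sᵢαᵢ: 177·0.25 + 177·0.12 + 298·0.39 = 181.71 m².
T₆₀ = 0.161 × 991 / 181.71 = 0.878 s.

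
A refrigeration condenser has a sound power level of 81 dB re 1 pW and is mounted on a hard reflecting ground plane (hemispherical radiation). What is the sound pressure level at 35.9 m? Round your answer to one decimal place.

41.9 dB

L_p = L_w − 10·log₁₀(2π·r²) with r = 35.9 m.
2π·r² = 8098 m², 10·log₁₀ of that is 39.084 dB.
L_p = 81 − 39.084 = 41.92 dB.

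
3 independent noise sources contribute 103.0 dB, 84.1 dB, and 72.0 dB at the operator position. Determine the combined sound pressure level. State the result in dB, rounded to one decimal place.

103.1 dB

Incoherent sources combine by intensity addition: L_total = 10·log₁₀(Σ 10^(L_i/10)).
Σ 10^(L/10) = 10^(103.0/10) + 10^(84.1/10) + 10^(72.0/10) = 2.023e+10.
L_total = 10·log₁₀(2.023e+10) = 103.06 dB.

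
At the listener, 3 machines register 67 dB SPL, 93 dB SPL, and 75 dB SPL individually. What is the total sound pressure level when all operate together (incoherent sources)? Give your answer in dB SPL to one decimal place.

93.1 dB SPL

Incoherent sources combine by intensity addition: L_total = 10·log₁₀(Σ 10^(L_i/10)).
Σ 10^(L/10) = 10^(67/10) + 10^(93/10) + 10^(75/10) = 2.032e+09.
L_total = 10·log₁₀(2.032e+09) = 93.08 dB SPL.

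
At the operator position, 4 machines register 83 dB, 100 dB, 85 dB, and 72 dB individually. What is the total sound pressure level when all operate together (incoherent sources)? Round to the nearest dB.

For uncorrelated sources the intensities add, so convert each level to linear form, sum, and take 10·log₁₀ of the total.
Σ 10^(L/10) = 10^(83/10) + 10^(100/10) + 10^(85/10) + 10^(72/10) = 1.053e+10.
L_total = 10·log₁₀(1.053e+10) = 100.22 dB.

100 dB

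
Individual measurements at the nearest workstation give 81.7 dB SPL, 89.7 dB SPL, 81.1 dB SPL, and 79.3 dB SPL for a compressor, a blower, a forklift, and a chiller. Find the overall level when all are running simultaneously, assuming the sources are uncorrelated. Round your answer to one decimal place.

Incoherent sources combine by intensity addition: L_total = 10·log₁₀(Σ 10^(L_i/10)).
Σ 10^(L/10) = 10^(81.7/10) + 10^(89.7/10) + 10^(81.1/10) + 10^(79.3/10) = 1.295e+09.
L_total = 10·log₁₀(1.295e+09) = 91.12 dB SPL.

91.1 dB SPL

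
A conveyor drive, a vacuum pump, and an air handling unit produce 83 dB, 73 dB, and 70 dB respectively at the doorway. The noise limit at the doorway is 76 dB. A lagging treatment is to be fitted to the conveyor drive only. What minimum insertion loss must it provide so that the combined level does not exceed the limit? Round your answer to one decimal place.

13.1 dB

Everything except the conveyor drive sums to 10^(73/10) + 10^(70/10) = 2.995e+07 in linear terms, 74.76 dB.
The limit corresponds to 10^(76/10) = 3.981e+07; subtracting the fixed part leaves 9.858e+06 for the conveyor drive, i.e. 69.94 dB.
So the conveyor drive must be reduced from 83 to 69.94 dB: IL = 13.06 dB.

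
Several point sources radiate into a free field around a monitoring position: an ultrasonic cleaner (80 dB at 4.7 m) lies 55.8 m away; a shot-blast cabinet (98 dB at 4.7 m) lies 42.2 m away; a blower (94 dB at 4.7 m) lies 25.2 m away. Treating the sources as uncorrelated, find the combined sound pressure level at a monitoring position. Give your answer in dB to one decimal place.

82.2 dB

Apply inverse-square spreading to bring every level to the receiver, then sum 10^(L/10).
ultrasonic cleaner: 80 − 20·log₁₀(55.8/4.7) = 80 − 21.49 = 58.51 dB.
shot-blast cabinet: 98 − 20·log₁₀(42.2/4.7) = 98 − 19.06 = 78.94 dB.
blower: 94 − 20·log₁₀(25.2/4.7) = 94 − 14.59 = 79.41 dB.
Σ 10^(L/10) = 1.664e+08 → L_total = 10·log₁₀(1.664e+08) = 82.21 dB.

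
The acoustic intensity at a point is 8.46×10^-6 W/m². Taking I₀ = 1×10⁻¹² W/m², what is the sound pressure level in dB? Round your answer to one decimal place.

Dividing by I₀ shifts the exponent by 12: I/I₀ = 8.46×10^6.
L = 10·(0.9274 + 6) = 69.27 dB.

69.3 dB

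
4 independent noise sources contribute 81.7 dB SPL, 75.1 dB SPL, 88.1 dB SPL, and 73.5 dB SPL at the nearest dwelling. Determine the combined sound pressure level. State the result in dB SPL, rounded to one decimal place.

For uncorrelated sources the intensities add, so convert each level to linear form, sum, and take 10·log₁₀ of the total.
Σ 10^(L/10) = 10^(81.7/10) + 10^(75.1/10) + 10^(88.1/10) + 10^(73.5/10) = 8.483e+08.
L_total = 10·log₁₀(8.483e+08) = 89.29 dB SPL.

89.3 dB SPL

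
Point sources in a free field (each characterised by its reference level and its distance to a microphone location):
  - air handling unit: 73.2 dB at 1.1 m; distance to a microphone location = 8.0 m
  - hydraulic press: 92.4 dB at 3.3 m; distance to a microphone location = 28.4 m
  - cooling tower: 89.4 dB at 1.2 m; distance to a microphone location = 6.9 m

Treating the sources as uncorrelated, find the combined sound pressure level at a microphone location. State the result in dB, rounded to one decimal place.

Apply inverse-square spreading to bring every level to the receiver, then sum 10^(L/10).
air handling unit: 73.2 − 20·log₁₀(8.0/1.1) = 73.2 − 17.23 = 55.97 dB.
hydraulic press: 92.4 − 20·log₁₀(28.4/3.3) = 92.4 − 18.70 = 73.70 dB.
cooling tower: 89.4 − 20·log₁₀(6.9/1.2) = 89.4 − 15.19 = 74.21 dB.
Σ 10^(L/10) = 5.020e+07 → L_total = 10·log₁₀(5.020e+07) = 77.01 dB.

77.0 dB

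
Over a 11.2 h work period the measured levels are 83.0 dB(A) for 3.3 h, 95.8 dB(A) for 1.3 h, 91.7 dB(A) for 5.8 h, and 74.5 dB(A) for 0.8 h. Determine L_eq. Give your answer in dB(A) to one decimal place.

L_eq = 10·log₁₀[(1/T)·Σ tᵢ·10^(Lᵢ/10)] with T = 11.2 h.
Σ tᵢ·10^(Lᵢ/10) = 3.3·10^(83.0/10) + 1.3·10^(95.8/10) + 5.8·10^(91.7/10) + 0.8·10^(74.5/10) = 1.420e+10.
L_eq = 10·log₁₀(1.420e+10/11.2) = 91.03 dB(A).

91.0 dB(A)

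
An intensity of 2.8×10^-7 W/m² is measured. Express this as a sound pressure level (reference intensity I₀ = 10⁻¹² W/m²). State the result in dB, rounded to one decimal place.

Dividing by I₀ shifts the exponent by 12: I/I₀ = 2.8×10^5.
L = 10·(0.4472 + 5) = 54.47 dB.

54.5 dB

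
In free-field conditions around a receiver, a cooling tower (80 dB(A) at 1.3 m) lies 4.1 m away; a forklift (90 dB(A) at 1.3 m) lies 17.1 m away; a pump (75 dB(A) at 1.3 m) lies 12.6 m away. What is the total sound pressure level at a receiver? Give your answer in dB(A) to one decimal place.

72.1 dB(A)

First find each source's level at the receiver (point-source: −20·log₁₀(r/r_ref)), then combine on an intensity basis.
cooling tower: 80 − 20·log₁₀(4.1/1.3) = 80 − 9.98 = 70.02 dB(A).
forklift: 90 − 20·log₁₀(17.1/1.3) = 90 − 22.38 = 67.62 dB(A).
pump: 75 − 20·log₁₀(12.6/1.3) = 75 − 19.73 = 55.27 dB(A).
Σ 10^(L/10) = 1.617e+07 → L_total = 10·log₁₀(1.617e+07) = 72.09 dB(A).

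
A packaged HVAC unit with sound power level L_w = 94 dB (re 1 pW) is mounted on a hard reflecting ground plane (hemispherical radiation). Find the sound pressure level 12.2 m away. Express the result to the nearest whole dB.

64 dB

The power spreads over a hemisphere of area 2π·r², so L_p = L_w − 10·log₁₀(2π·r²).
2π·r² = 935.2 m², 10·log₁₀ of that is 29.709 dB.
L_p = 94 − 29.709 = 64.29 dB.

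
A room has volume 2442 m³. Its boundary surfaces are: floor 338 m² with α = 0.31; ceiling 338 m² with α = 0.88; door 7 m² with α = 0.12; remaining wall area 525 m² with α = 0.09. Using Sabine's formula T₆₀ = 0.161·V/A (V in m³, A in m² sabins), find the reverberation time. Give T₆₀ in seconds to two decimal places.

0.87 s

Summing Sᵢαᵢ: 338·0.31 + 338·0.88 + 7·0.12 + 525·0.09 = 450.31 m².
T₆₀ = 0.161 × 2442 / 450.31 = 0.873 s.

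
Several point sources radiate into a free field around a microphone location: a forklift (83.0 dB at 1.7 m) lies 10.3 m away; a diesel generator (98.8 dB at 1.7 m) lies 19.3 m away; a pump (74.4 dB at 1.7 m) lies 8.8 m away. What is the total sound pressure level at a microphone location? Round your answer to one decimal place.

78.2 dB

First find each source's level at the receiver (point-source: −20·log₁₀(r/r_ref)), then combine on an intensity basis.
forklift: 83.0 − 20·log₁₀(10.3/1.7) = 83.0 − 15.65 = 67.35 dB.
diesel generator: 98.8 − 20·log₁₀(19.3/1.7) = 98.8 − 21.10 = 77.70 dB.
pump: 74.4 − 20·log₁₀(8.8/1.7) = 74.4 − 14.28 = 60.12 dB.
Σ 10^(L/10) = 6.532e+07 → L_total = 10·log₁₀(6.532e+07) = 78.15 dB.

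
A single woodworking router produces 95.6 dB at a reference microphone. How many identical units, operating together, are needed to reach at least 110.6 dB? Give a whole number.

Need L₁ + 10·log₁₀ N ≥ 110.6, i.e. log₁₀ N ≥ 1.50.
N ≥ 10^(15.0/10) = 31.623, so N = 32.

32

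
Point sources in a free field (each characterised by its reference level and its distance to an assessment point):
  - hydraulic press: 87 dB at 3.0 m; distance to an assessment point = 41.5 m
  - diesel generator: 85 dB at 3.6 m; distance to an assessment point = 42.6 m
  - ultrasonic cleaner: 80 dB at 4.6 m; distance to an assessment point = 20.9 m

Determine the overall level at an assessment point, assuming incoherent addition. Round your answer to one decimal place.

Apply inverse-square spreading to bring every level to the receiver, then sum 10^(L/10).
hydraulic press: 87 − 20·log₁₀(41.5/3.0) = 87 − 22.82 = 64.18 dB.
diesel generator: 85 − 20·log₁₀(42.6/3.6) = 85 − 21.46 = 63.54 dB.
ultrasonic cleaner: 80 − 20·log₁₀(20.9/4.6) = 80 − 13.15 = 66.85 dB.
Σ 10^(L/10) = 9.722e+06 → L_total = 10·log₁₀(9.722e+06) = 69.88 dB.

69.9 dB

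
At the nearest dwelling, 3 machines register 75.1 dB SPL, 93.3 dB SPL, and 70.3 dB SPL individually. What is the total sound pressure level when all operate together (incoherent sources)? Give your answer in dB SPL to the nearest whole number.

Incoherent sources combine by intensity addition: L_total = 10·log₁₀(Σ 10^(L_i/10)).
Σ 10^(L/10) = 10^(75.1/10) + 10^(93.3/10) + 10^(70.3/10) = 2.181e+09.
L_total = 10·log₁₀(2.181e+09) = 93.39 dB SPL.

93 dB SPL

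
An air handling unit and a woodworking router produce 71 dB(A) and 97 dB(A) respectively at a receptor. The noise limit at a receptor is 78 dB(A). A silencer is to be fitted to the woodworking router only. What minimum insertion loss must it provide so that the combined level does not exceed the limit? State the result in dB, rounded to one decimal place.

20.0 dB

The untreated sources together contribute 10^(71/10) = 1.259e+07, i.e. 71.00 dB(A).
The limit corresponds to 10^(78/10) = 6.310e+07; subtracting the fixed part leaves 5.051e+07 for the woodworking router, i.e. 77.03 dB(A).
So the woodworking router must be reduced from 97 to 77.03 dB(A): IL = 19.97 dB.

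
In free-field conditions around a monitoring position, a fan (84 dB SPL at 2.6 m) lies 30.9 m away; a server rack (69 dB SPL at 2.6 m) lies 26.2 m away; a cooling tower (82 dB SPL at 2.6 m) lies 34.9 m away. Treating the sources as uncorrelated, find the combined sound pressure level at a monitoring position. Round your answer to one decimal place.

Propagate each source to the receiver with L = L_ref − 20·log₁₀(r/r_ref), then add intensities.
fan: 84 − 20·log₁₀(30.9/2.6) = 84 − 21.50 = 62.50 dB SPL.
server rack: 69 − 20·log₁₀(26.2/2.6) = 69 − 20.07 = 48.93 dB SPL.
cooling tower: 82 − 20·log₁₀(34.9/2.6) = 82 − 22.56 = 59.44 dB SPL.
Σ 10^(L/10) = 2.736e+06 → L_total = 10·log₁₀(2.736e+06) = 64.37 dB SPL.

64.4 dB SPL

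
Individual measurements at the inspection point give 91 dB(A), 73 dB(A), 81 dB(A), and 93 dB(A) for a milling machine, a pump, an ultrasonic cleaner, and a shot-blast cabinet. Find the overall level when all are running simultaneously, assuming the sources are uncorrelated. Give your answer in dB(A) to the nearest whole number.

For uncorrelated sources the intensities add, so convert each level to linear form, sum, and take 10·log₁₀ of the total.
Σ 10^(L/10) = 10^(91/10) + 10^(73/10) + 10^(81/10) + 10^(93/10) = 3.400e+09.
L_total = 10·log₁₀(3.400e+09) = 95.31 dB(A).

95 dB(A)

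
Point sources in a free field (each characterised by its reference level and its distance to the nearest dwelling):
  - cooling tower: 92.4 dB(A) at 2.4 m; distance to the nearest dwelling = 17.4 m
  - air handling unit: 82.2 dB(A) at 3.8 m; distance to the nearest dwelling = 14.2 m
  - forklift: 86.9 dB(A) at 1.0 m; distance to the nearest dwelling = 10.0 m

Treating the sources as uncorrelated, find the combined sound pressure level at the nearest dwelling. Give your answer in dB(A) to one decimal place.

Propagate each source to the receiver with L = L_ref − 20·log₁₀(r/r_ref), then add intensities.
cooling tower: 92.4 − 20·log₁₀(17.4/2.4) = 92.4 − 17.21 = 75.19 dB(A).
air handling unit: 82.2 − 20·log₁₀(14.2/3.8) = 82.2 − 11.45 = 70.75 dB(A).
forklift: 86.9 − 20·log₁₀(10.0/1.0) = 86.9 − 20.00 = 66.90 dB(A).
Σ 10^(L/10) = 4.984e+07 → L_total = 10·log₁₀(4.984e+07) = 76.98 dB(A).

77.0 dB(A)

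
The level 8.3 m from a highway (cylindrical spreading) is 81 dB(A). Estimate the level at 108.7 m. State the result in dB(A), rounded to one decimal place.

For a line source, L₂ = L₁ − 10·log₁₀(r₂/r₁).
L₂ = 81 − 10·log₁₀(108.7/8.3) = 81 − 11.172 = 69.83 dB(A).

69.8 dB(A)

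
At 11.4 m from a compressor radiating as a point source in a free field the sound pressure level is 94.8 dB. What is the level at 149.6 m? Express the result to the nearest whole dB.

72 dB

For a point source, L₂ = L₁ − 20·log₁₀(r₂/r₁).
L₂ = 94.8 − 20·log₁₀(149.6/11.4) = 94.8 − 22.361 = 72.44 dB.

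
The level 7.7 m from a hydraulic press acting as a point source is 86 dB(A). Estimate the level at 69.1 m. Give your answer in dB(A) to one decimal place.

Spherical spreading from a point source gives a 20·log₁₀(r₂/r₁) drop.
L₂ = 86 − 20·log₁₀(69.1/7.7) = 86 − 19.060 = 66.94 dB(A).

66.9 dB(A)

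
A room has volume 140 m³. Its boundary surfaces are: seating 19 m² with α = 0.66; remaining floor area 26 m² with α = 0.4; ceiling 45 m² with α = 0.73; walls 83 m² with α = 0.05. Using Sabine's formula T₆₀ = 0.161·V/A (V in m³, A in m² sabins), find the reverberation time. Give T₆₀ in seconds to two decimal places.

0.38 s

Summing Sᵢαᵢ: 19·0.66 + 26·0.4 + 45·0.73 + 83·0.05 = 59.94 m².
T₆₀ = 0.161 × 140 / 59.94 = 0.376 s.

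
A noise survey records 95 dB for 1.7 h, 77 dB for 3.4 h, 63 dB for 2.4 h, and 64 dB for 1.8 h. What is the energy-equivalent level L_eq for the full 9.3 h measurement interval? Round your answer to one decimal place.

Weight each interval's intensity by its duration and average over T = 9.3 h:
Σ tᵢ·10^(Lᵢ/10) = 1.7·10^(95/10) + 3.4·10^(77/10) + 2.4·10^(63/10) + 1.8·10^(64/10) = 5.556e+09.
L_eq = 10·log₁₀(5.556e+09/9.3) = 87.76 dB.

87.8 dB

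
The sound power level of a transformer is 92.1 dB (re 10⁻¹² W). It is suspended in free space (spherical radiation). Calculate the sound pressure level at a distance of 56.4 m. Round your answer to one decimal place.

L_p = L_w − 10·log₁₀(4π·r²) with r = 56.4 m.
4π·r² = 3.997e+04 m², 10·log₁₀ of that is 46.018 dB.
L_p = 92.1 − 46.018 = 46.08 dB.

46.1 dB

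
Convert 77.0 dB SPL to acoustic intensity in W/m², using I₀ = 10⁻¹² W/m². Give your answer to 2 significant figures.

I = I₀·10^(L/10) = 10⁻¹² × 10^(77.0/10) = 10^(-4.300).

5.0e-05 W/m²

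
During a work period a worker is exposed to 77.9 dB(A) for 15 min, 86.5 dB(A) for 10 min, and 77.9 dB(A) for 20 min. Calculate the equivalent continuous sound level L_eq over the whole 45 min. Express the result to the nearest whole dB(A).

Weight each interval's intensity by its duration and average over T = 45 min:
Σ tᵢ·10^(Lᵢ/10) = 15·10^(77.9/10) + 10·10^(86.5/10) + 20·10^(77.9/10) = 6.625e+09.
L_eq = 10·log₁₀(6.625e+09/45) = 81.68 dB(A).

82 dB(A)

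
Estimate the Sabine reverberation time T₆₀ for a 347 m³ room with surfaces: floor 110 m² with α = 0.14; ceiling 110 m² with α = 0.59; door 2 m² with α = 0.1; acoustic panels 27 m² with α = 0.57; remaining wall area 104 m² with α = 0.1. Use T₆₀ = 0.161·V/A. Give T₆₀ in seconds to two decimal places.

0.53 s

A = Σ Sᵢαᵢ = 110·0.14 + 110·0.59 + 2·0.1 + 27·0.57 + 104·0.1 = 106.29 m².
T₆₀ = 0.161 × 347 / 106.29 = 0.526 s.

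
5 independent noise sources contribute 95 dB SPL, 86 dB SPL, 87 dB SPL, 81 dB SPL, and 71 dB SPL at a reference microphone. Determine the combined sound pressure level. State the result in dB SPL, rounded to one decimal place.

Incoherent sources combine by intensity addition: L_total = 10·log₁₀(Σ 10^(L_i/10)).
Σ 10^(L/10) = 10^(95/10) + 10^(86/10) + 10^(87/10) + 10^(81/10) + 10^(71/10) = 4.200e+09.
L_total = 10·log₁₀(4.200e+09) = 96.23 dB SPL.

96.2 dB SPL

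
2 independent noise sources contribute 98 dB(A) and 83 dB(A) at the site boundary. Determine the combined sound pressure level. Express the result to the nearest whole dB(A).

For uncorrelated sources the intensities add, so convert each level to linear form, sum, and take 10·log₁₀ of the total.
Σ 10^(L/10) = 10^(98/10) + 10^(83/10) = 6.509e+09.
L_total = 10·log₁₀(6.509e+09) = 98.14 dB(A).

98 dB(A)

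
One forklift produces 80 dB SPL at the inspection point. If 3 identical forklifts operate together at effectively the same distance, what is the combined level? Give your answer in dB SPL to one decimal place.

L_total = L₁ + 10·log₁₀ N for N identical incoherent sources.
L_total = 80 + 10·log₁₀(3) = 80 + 4.771 = 84.77 dB SPL.

84.8 dB SPL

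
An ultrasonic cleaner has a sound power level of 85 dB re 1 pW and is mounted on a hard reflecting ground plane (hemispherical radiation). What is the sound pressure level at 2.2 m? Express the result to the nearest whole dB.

The power spreads over a hemisphere of area 2π·r², so L_p = L_w − 10·log₁₀(2π·r²).
2π·r² = 30.41 m², 10·log₁₀ of that is 14.830 dB.
L_p = 85 − 14.830 = 70.17 dB.

70 dB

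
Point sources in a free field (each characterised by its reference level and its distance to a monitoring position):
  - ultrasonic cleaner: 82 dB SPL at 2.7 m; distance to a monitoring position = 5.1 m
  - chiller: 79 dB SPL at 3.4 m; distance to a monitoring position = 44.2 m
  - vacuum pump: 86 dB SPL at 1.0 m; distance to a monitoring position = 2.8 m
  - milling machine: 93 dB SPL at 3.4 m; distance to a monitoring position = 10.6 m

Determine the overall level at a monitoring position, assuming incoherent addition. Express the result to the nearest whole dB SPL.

85 dB SPL

First find each source's level at the receiver (point-source: −20·log₁₀(r/r_ref)), then combine on an intensity basis.
ultrasonic cleaner: 82 − 20·log₁₀(5.1/2.7) = 82 − 5.52 = 76.48 dB SPL.
chiller: 79 − 20·log₁₀(44.2/3.4) = 79 − 22.28 = 56.72 dB SPL.
vacuum pump: 86 − 20·log₁₀(2.8/1.0) = 86 − 8.94 = 77.06 dB SPL.
milling machine: 93 − 20·log₁₀(10.6/3.4) = 93 − 9.88 = 83.12 dB SPL.
Σ 10^(L/10) = 3.009e+08 → L_total = 10·log₁₀(3.009e+08) = 84.78 dB SPL.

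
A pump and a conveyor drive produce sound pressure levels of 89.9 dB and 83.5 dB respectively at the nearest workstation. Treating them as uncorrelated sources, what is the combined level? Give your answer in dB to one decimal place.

90.8 dB

Incoherent sources combine by intensity addition: L_total = 10·log₁₀(Σ 10^(L_i/10)).
Σ 10^(L/10) = 10^(89.9/10) + 10^(83.5/10) = 1.201e+09.
L_total = 10·log₁₀(1.201e+09) = 90.80 dB.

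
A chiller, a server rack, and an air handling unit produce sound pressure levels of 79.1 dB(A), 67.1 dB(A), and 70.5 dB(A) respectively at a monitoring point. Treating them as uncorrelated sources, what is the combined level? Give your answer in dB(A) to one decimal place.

Incoherent sources combine by intensity addition: L_total = 10·log₁₀(Σ 10^(L_i/10)).
Σ 10^(L/10) = 10^(79.1/10) + 10^(67.1/10) + 10^(70.5/10) = 9.763e+07.
L_total = 10·log₁₀(9.763e+07) = 79.90 dB(A).

79.9 dB(A)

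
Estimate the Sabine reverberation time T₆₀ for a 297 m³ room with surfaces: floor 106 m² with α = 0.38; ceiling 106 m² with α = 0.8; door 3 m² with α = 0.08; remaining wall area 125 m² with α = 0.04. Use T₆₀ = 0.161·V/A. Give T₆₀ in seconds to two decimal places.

Total absorption A = 106·0.38 + 106·0.8 + 3·0.08 + 125·0.04 = 130.32 m² sabins.
T₆₀ = 0.161·V/A = 0.161·297/130.32 = 0.367 s.

0.37 s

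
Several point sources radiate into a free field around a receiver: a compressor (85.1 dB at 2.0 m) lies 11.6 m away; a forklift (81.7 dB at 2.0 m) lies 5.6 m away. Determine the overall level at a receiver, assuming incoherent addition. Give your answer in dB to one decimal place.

74.5 dB

Apply inverse-square spreading to bring every level to the receiver, then sum 10^(L/10).
compressor: 85.1 − 20·log₁₀(11.6/2.0) = 85.1 − 15.27 = 69.83 dB.
forklift: 81.7 − 20·log₁₀(5.6/2.0) = 81.7 − 8.94 = 72.76 dB.
Σ 10^(L/10) = 2.849e+07 → L_total = 10·log₁₀(2.849e+07) = 74.55 dB.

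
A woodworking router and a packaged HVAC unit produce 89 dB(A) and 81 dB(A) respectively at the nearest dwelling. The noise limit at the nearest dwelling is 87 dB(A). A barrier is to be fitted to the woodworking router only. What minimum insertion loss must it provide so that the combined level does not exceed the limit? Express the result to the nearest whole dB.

3 dB

Everything except the woodworking router sums to 10^(81/10) = 1.259e+08 in linear terms, 81.00 dB(A).
The limit corresponds to 10^(87/10) = 5.012e+08; subtracting the fixed part leaves 3.753e+08 for the woodworking router, i.e. 85.74 dB(A).
Required insertion loss = 89 − 85.74 = 3.26 dB.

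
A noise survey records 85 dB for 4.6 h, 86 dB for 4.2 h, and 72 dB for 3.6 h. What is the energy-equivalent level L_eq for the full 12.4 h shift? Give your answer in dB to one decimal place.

84.1 dB

The energy average is taken in the linear domain: L_eq = 10·log₁₀[(Σ tᵢ·10^(Lᵢ/10))/T], T = 12.4 h.
Σ tᵢ·10^(Lᵢ/10) = 4.6·10^(85/10) + 4.2·10^(86/10) + 3.6·10^(72/10) = 3.184e+09.
L_eq = 10·log₁₀(3.184e+09/12.4) = 84.10 dB.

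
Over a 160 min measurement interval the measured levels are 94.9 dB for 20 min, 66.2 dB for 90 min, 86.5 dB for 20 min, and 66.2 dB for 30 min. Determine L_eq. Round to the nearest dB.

86 dB

L_eq = 10·log₁₀[(1/T)·Σ tᵢ·10^(Lᵢ/10)] with T = 160 min.
Σ tᵢ·10^(Lᵢ/10) = 20·10^(94.9/10) + 90·10^(66.2/10) + 20·10^(86.5/10) + 30·10^(66.2/10) = 7.124e+10.
L_eq = 10·log₁₀(7.124e+10/160) = 86.49 dB.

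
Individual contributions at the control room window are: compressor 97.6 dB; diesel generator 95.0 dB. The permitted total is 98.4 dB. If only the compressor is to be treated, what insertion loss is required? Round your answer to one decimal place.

The untreated sources together contribute 10^(95.0/10) = 3.162e+09, i.e. 95.00 dB.
To meet 98.4 dB overall, the treated compressor may contribute at most 10^(98.4/10) − 3.162e+09 = 3.756e+09, i.e. 95.75 dB.
Required insertion loss = 97.6 − 95.75 = 1.85 dB.

1.9 dB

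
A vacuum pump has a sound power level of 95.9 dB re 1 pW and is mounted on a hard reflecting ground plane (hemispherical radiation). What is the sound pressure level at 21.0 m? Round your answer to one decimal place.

61.5 dB

The power spreads over a hemisphere of area 2π·r², so L_p = L_w − 10·log₁₀(2π·r²).
2π·r² = 2771 m², 10·log₁₀ of that is 34.426 dB.
L_p = 95.9 − 34.426 = 61.47 dB.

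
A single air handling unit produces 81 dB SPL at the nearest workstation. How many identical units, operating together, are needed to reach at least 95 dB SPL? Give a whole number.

26

N identical sources give L₁ + 10·log₁₀ N, so require 10·log₁₀ N ≥ 95 − 81 = 14.0 dB.
N ≥ 10^(14.0/10) = 25.119, so N = 26.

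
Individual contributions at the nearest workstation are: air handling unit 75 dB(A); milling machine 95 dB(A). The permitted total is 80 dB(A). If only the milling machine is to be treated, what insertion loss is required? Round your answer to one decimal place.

16.7 dB

The untreated sources together contribute 10^(75/10) = 3.162e+07, i.e. 75.00 dB(A).
The limit corresponds to 10^(80/10) = 1.000e+08; subtracting the fixed part leaves 6.838e+07 for the milling machine, i.e. 78.35 dB(A).
Required insertion loss = 95 − 78.35 = 16.65 dB.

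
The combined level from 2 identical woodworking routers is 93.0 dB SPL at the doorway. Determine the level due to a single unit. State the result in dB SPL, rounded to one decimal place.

90.0 dB SPL

Dividing the total intensity by 2 lowers the level by 10·log₁₀ 2 = 3.010 dB: L₁ = 93.0 − 3.010.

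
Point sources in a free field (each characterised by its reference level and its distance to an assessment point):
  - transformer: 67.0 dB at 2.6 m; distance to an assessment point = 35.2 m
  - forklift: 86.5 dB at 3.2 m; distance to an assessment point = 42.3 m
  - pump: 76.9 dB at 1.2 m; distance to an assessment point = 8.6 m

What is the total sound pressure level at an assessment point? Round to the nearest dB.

65 dB

First find each source's level at the receiver (point-source: −20·log₁₀(r/r_ref)), then combine on an intensity basis.
transformer: 67.0 − 20·log₁₀(35.2/2.6) = 67.0 − 22.63 = 44.37 dB.
forklift: 86.5 − 20·log₁₀(42.3/3.2) = 86.5 − 22.42 = 64.08 dB.
pump: 76.9 − 20·log₁₀(8.6/1.2) = 76.9 − 17.11 = 59.79 dB.
Σ 10^(L/10) = 3.537e+06 → L_total = 10·log₁₀(3.537e+06) = 65.49 dB.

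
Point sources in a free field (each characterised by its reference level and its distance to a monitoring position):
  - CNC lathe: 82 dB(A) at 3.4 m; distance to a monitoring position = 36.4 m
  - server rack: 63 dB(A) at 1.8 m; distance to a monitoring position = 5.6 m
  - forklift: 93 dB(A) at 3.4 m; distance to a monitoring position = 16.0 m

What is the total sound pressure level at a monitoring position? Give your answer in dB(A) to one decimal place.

79.6 dB(A)

Apply inverse-square spreading to bring every level to the receiver, then sum 10^(L/10).
CNC lathe: 82 − 20·log₁₀(36.4/3.4) = 82 − 20.59 = 61.41 dB(A).
server rack: 63 − 20·log₁₀(5.6/1.8) = 63 − 9.86 = 53.14 dB(A).
forklift: 93 − 20·log₁₀(16.0/3.4) = 93 − 13.45 = 79.55 dB(A).
Σ 10^(L/10) = 9.169e+07 → L_total = 10·log₁₀(9.169e+07) = 79.62 dB(A).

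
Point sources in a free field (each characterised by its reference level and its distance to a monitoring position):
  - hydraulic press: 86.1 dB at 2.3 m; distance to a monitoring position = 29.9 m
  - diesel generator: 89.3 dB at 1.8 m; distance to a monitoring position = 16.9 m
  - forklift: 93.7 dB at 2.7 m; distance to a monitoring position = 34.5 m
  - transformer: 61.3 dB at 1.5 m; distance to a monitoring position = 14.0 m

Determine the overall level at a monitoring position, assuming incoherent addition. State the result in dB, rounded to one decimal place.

74.2 dB

First find each source's level at the receiver (point-source: −20·log₁₀(r/r_ref)), then combine on an intensity basis.
hydraulic press: 86.1 − 20·log₁₀(29.9/2.3) = 86.1 − 22.28 = 63.82 dB.
diesel generator: 89.3 − 20·log₁₀(16.9/1.8) = 89.3 − 19.45 = 69.85 dB.
forklift: 93.7 − 20·log₁₀(34.5/2.7) = 93.7 − 22.13 = 71.57 dB.
transformer: 61.3 − 20·log₁₀(14.0/1.5) = 61.3 − 19.40 = 41.90 dB.
Σ 10^(L/10) = 2.644e+07 → L_total = 10·log₁₀(2.644e+07) = 74.22 dB.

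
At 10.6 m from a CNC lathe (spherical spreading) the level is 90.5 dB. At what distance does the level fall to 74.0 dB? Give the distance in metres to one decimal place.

70.8 m

The 16.5 dB drop corresponds to a distance ratio of 10^(16.5/20) for a point source.
r₂ = 10.6·10^((90.5−74.0)/20) = 10.6·10^(16.5/20) = 70.84 m.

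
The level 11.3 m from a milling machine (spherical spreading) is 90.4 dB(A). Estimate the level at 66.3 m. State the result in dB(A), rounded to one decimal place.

Spherical spreading from a point source gives a 20·log₁₀(r₂/r₁) drop.
L₂ = 90.4 − 20·log₁₀(66.3/11.3) = 90.4 − 15.369 = 75.03 dB(A).

75.0 dB(A)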